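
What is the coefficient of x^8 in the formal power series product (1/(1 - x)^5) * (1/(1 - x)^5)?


Combine the factors: (1/(1 - x)^5) * (1/(1 - x)^5) = 1/(1 - x)^10.
Then use 1/(1 - x)^r = sum_{k>=0} C(k + r - 1, r - 1) x^k with r = 10 and k = 8:
C(17, 9) = 24310.

24310


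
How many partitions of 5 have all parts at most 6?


Using the generating function (1-x)^(-1)(1-x^2)^(-1)...(1-x^6)^(-1),
the coefficient of x^5 counts these restricted partitions.
Result = 7

7


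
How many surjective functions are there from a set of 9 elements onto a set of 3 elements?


By inclusion-exclusion on which target elements are missed, the number of surjections from an n-set onto a k-set is
surj(n, k) = sum_{j=0}^{k} (-1)^j C(k, j) (k - j)^n.
Equivalently surj(n, k) = k! * S(n, k), where S(n, k) is the Stirling number of the second kind.
For n = 9, k = 3:
S(9, 3) = 3025, so
surj = 3! * 3025 = 6 * 3025 = 18150.

18150


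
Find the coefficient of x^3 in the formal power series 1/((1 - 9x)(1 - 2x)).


By partial fractions or Cauchy convolution:
The coefficient equals sum_{k=0}^{3} 9^k * 2^(3-k).
= 935

935


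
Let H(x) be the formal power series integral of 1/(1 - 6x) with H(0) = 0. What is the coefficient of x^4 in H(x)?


1/(1 - 6x) = sum_{k>=0} 6^k x^k. Integrating termwise with H(0) = 0:
H(x) = sum_{k>=0} 6^k x^(k+1) / (k+1) = sum_{m>=1} 6^(m-1) x^m / m.
For m = 4: 6^3/4 = 216/4 = 54.

54


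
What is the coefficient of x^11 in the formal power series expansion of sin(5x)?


The Maclaurin series is sin(t) = sum_{k>=0} (-1)^k t^(2k+1) / (2k+1)!, so substituting t = 5x, only odd powers of x are nonzero, with coefficient of x^(2k+1) equal to (-1)^k 5^(2k+1) / (2k+1)!.
Write 11 = 2*5 + 1, giving the coefficient (-1)^5 * 5^11 / 11! = -48828125/39916800 = -1953125/1596672.

-1953125/1596672


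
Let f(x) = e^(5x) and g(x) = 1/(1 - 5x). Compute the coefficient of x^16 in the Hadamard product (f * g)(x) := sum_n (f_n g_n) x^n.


Expanding: f_k = 5^k/k! (from e^(5x)) and g_k = 5^k (from 1/(1 - 5x)). So the Hadamard coefficient (f * g)_k = 5^k 5^k / k! = (25)^k / k!.
For k = 16: 25^16/16! = 23283064365386962890625/20922789888000 = 186264514923095703125/167382319104.

186264514923095703125/167382319104


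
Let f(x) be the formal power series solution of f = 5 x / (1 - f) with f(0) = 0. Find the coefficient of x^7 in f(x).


Apply Lagrange inversion: f = 5 x * phi(f) with phi(t) = 1/(1 - t), so
[x^n] f = 5^n * (1/n) [t^(n-1)] phi(t)^n = 5^n * (1/n) [t^(n-1)] (1 - t)^(-n) = 5^n * (1/n) C(2n - 2, n - 1) = 5^n * C_{n-1}.
For n = 7: C_6 = C(12, 6) / 7 = 924/7 = 132.
With the 5^7 = 78125 factor, the coefficient is 78125 * 132 = 10312500.

10312500


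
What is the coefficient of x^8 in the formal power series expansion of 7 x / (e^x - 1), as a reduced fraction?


The exponential generating function for Bernoulli numbers is
x / (e^x - 1) = sum_{k>=0} B_k x^k / k!.
So the coefficient of x^8 in 7 x / (e^x - 1) is 7 B_8 / 8!.
Computing: B_8 = -1/30, 8! = 40320, giving
7 * -1/30 / 40320 = -1/172800.

-1/172800


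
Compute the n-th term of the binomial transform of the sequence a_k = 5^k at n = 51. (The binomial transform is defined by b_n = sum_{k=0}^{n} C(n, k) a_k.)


With a_k = 5^k, b_n = sum_{k=0}^{n} C(n, k) 5^k = (1 + 5)^n by the binomial theorem.
For n = 51: (1 + 5)^51 = 6^51 = 4849687664788584363858837602739217760256.

4849687664788584363858837602739217760256


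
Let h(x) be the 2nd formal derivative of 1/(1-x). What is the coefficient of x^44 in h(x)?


Differentiating 2 times: d^2/dx^2 [1/(1-x)] = 2!/(1-x)^3.
The expansion 1/(1-x)^3 = sum_{k>=0} C(k+2, 2) x^k, so the coefficient of x^n in 2!/(1-x)^3 is 2! * C(n+2, 2).
For n = 44: 2 * C(46, 2) = 2 * 1035 = 2070

2070


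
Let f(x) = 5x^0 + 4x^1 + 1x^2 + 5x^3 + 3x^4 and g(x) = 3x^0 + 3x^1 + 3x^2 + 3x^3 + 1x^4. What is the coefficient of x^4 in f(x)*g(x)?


Cauchy product at x^4:
5*1 + 4*3 + 1*3 + 5*3 + 3*3
= 44

44


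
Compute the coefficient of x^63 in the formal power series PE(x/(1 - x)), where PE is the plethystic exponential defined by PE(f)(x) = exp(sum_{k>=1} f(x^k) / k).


For f(x) = x/(1 - x) we have
sum_{k>=1} f(x^k) / k = sum_{k>=1} (1/k) * x^k / (1 - x^k) = sum_{k, m >= 1} x^(k m) / k,
which after exponentiating simplifies to
PE(x/(1 - x)) = prod_{k>=1} 1 / (1 - x^k).
This is the generating function for the partition function p(n), so the coefficient of x^63 is p(63).
Computing p(63) by dynamic programming over parts 1, 2, ..., 63: p(63) = 1505499.

1505499


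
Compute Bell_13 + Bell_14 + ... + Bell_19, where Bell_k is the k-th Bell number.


Recall Bell_k counts set partitions of a k-set (with Bell_0 = 1 by convention).
Bell_13 through Bell_19: 27644437, 190899322, 1382958545, 10480142147, 82864869804, 682076806159, 5832742205057
Sum = 27644437 + 190899322 + 1382958545 + 10480142147 + 82864869804 + 682076806159 + 5832742205057 = 6609765525471.

6609765525471


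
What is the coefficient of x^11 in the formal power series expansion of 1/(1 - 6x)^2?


The general identity 1/(1 - c x)^r = sum_{k>=0} c^k C(k + r - 1, r - 1) x^k follows by substituting y = c x into 1/(1 - y)^r = sum_{k>=0} C(k + r - 1, r - 1) y^k.
For c = 6, r = 2, k = 11:
6^11 * C(12, 1) = 362797056 * 12 = 4353564672.

4353564672


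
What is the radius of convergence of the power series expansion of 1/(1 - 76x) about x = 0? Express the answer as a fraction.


Expanding 1/(1 - 76x) = sum_{k>=0} 76^k x^k, the series converges when |76x| < 1, i.e., |x| < 1/76.
So the radius of convergence is 1/76 = 1/76.

1/76


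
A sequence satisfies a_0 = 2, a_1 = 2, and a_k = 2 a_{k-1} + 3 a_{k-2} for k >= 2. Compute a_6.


The characteristic equation is t^2 - 2 t - 3 = 0, with roots r_1 = 3 and r_2 = -1 (so c_1 = r_1 + r_2, c_2 = -r_1 r_2 as required).
One can use the closed form a_n = A r_1^n + B r_2^n, but direct iteration is more reliable:
a_0 = 2, a_1 = 2, a_2 = 10, a_3 = 26, a_4 = 82, a_5 = 242, a_6 = 730.
So a_6 = 730.

730


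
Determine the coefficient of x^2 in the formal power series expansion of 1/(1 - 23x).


The geometric series identity gives 1/(1 - c x) = sum_{k>=0} c^k x^k, so the coefficient of x^k is c^k.
Here c = 23 and k = 2.
Computing: 23^2 = 529

529


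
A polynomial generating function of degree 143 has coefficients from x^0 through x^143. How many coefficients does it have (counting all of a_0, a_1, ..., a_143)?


A polynomial of degree 143 takes the form a_0 + a_1 x + ... + a_143 x^143.
The number of coefficients is 143 + 1 = 144.

144


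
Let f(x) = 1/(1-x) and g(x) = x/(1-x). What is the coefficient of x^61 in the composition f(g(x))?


First simplify the composition: f(g(x)) = 1/(1 - x/(1-x)) = (1-x)/((1-x) - x) = (1-x)/(1-2x).
Now extract the coefficient. Write (1-x)/(1-2x) = 1/(1-2x) - x/(1-2x).
The coefficient of x^n in 1/(1-2x) is 2^n, and in x/(1-2x) is 2^(n-1) (for n >= 1).
So the coefficient of x^61 is 2^61 - 2^60 = 2305843009213693952 - 1152921504606846976 = 1152921504606846976.

1152921504606846976


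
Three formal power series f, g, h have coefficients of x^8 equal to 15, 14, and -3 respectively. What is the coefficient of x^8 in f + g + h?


Series addition is componentwise:
15 + 14 + -3
= 26

26


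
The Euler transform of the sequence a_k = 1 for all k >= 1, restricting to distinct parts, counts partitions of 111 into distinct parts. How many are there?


Partitions of 111 into distinct parts can be computed via generating function.
Product (1+x)(1+x^2)(1+x^3)...
The coefficient of x^111 = 1087744

1087744


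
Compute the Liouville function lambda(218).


The Liouville function is lambda(k) = (-1)^Omega(k), where Omega(k) counts the prime factors of k with multiplicity.
Factoring: 218 = 2 * 109, so Omega(218) = 2.
lambda(218) = (-1)^2 = 1.

1


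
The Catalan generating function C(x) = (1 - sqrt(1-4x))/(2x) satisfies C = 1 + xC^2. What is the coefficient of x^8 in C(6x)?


Substituting x -> 6x scales the n-th coefficient by 6^n, so [x^8] C(6x) = 6^8 * C_8.
C_8 = C(2*8, 8)/(9) = 12870/9 = 1430.
So 6^8 * 1430 = 1679616 * 1430 = 2401850880.

2401850880


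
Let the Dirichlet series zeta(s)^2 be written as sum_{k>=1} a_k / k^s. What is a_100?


The Dirichlet convolution of the constant function 1 with itself gives (1 * 1)(k) = sum_{d | k} 1 = d(k), the number of positive divisors of k.
Since zeta(s) = sum_{k>=1} 1/k^s, we have zeta(s)^2 = sum_{k>=1} d(k)/k^s, so a_k = d(k).
For k = 100: the divisors are 1, 2, 4, 5, 10, 20, 25, 50, 100.
Count = 9.

9


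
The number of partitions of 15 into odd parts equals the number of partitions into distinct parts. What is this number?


Computing partitions of 15 into odd parts (1, 3, 5, ...):
Using the generating function prod_{k>=0} 1/(1-x^(2k+1)),
the count is 27

27


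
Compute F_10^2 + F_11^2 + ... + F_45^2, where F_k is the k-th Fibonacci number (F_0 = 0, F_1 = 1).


There is a standard identity sum_{k=0}^{N} F_k^2 = F_N * F_{N+1} (proved inductively from the telescoping relation F_k^2 = F_k F_{k+1} - F_{k-1} F_k). Then
sum_{k=10}^{45} F_k^2 = F_45 F_46 - F_9 F_10.
Computing: F_45 = 1134903170, F_46 = 1836311903, F_9 = 34, F_10 = 55.
Sum = 1134903170 * 1836311903 - 34 * 55 = 2084036199823430640.

2084036199823430640


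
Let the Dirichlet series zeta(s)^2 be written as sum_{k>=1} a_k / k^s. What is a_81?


The Dirichlet convolution of the constant function 1 with itself gives (1 * 1)(k) = sum_{d | k} 1 = d(k), the number of positive divisors of k.
Since zeta(s) = sum_{k>=1} 1/k^s, we have zeta(s)^2 = sum_{k>=1} d(k)/k^s, so a_k = d(k).
For k = 81: the divisors are 1, 3, 9, 27, 81.
Count = 5.

5


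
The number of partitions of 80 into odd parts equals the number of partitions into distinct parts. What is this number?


Computing partitions of 80 into odd parts (1, 3, 5, ...):
Using the generating function prod_{k>=0} 1/(1-x^(2k+1)),
the count is 77312

77312


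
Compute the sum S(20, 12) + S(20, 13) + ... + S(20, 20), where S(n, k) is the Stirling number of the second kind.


By definition, S(n, k) counts partitions of an n-set into exactly k nonempty blocks.
Computing row n = 20 for k = 12..20:
S(20, k): 411016633391, 61068660380, 6302524580, 452329200, 22350954, 741285, 15675, 190, 1
Sum = 478863255656.

478863255656


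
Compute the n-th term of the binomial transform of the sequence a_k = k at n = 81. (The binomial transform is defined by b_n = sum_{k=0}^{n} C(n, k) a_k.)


With a_k = k, b_n = sum_{k=0}^{n} C(n, k) k. Using k * C(n, k) = n * C(n-1, k-1) gives b_n = n * sum_{k>=1} C(n-1, k-1) = n * 2^(n-1).
For n = 81: 81 * 2^80 = 81 * 1208925819614629174706176 = 97922991388784963151200256.

97922991388784963151200256


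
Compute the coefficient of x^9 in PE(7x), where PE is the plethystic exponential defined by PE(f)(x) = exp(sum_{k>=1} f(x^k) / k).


With f(x) = 7x, the exponent is sum_{k>=1} 7 x^k / k = 7 * (-ln(1 - x)). Exponentiating:
PE(7x) = exp(-7 ln(1 - x)) = 1/(1 - x)^7.
By the negative binomial expansion, [x^n] 1/(1 - x)^7 = C(n + 6, 6).
For n = 9: C(15, 6) = 5005.

5005


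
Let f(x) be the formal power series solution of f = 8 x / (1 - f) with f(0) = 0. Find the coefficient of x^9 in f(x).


Apply Lagrange inversion: f = 8 x * phi(f) with phi(t) = 1/(1 - t), so
[x^n] f = 8^n * (1/n) [t^(n-1)] phi(t)^n = 8^n * (1/n) [t^(n-1)] (1 - t)^(-n) = 8^n * (1/n) C(2n - 2, n - 1) = 8^n * C_{n-1}.
For n = 9: C_8 = C(16, 8) / 9 = 12870/9 = 1430.
With the 8^9 = 134217728 factor, the coefficient is 134217728 * 1430 = 191931351040.

191931351040


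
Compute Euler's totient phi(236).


phi(n) counts integers in [1, n] coprime to n. Using the multiplicative formula phi(n) = n * prod_{p | n} (1 - 1/p):
236 = 2^2 * 59, so
phi(236) = 236 * (1 - 1/2) * (1 - 1/59) = 116.

116


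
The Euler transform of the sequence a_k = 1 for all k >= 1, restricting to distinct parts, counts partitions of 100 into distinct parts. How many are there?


Partitions of 100 into distinct parts can be computed via generating function.
Product (1+x)(1+x^2)(1+x^3)...
The coefficient of x^100 = 444793

444793


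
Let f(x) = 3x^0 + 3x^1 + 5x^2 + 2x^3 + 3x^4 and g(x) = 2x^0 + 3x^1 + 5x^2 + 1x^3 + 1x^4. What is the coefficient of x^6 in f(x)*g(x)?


Cauchy product at x^6:
5*1 + 2*1 + 3*5
= 22

22


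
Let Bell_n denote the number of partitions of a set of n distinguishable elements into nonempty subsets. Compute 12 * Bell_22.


Bell_22 can be computed from the Bell triangle or from Dobinski's identity Bell_n = (1/e) * sum_{k>=0} k^n / k!.
Computing Bell_22 = 4506715738447323.
Then 12 * 4506715738447323 = 54080588861367876.

54080588861367876


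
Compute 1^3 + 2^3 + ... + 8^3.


This power sum has a closed form given by Faulhaber's formula
sum_{k=1}^{m} k^p = (1 / (p + 1)) * sum_{j=0}^{p} C(p + 1, j) B_j m^(p + 1 - j),
but for small m direct computation is fastest:
1 + 8 + 27 + 64 + 125 + 216 + 343 + 512 = 1296.

1296


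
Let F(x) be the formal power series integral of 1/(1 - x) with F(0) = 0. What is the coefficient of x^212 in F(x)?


1/(1 - x) = sum_{k>=0} x^k. Integrating termwise and using F(0) = 0 gives
F(x) = sum_{k>=0} x^(k+1) / (k+1) = sum_{m>=1} x^m / m = -ln(1 - x).
So the coefficient of x^212 is 1/212 = 1/212.

1/212


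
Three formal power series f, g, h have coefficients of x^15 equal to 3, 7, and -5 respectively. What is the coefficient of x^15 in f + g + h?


Series addition is componentwise:
3 + 7 + -5
= 5

5


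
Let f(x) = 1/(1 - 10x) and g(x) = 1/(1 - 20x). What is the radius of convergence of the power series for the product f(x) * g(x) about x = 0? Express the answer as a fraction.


The radius of 1/(1 - 10x) is 1/10 (nearest singularity at x = 1/10), and the radius of 1/(1 - 20x) is 1/20.
The product f(x)*g(x) = 1/((1 - 10x)(1 - 20x)) has singularities at both 1/10 and 1/20, so its radius of convergence is the distance to the nearest one:
min(1/10, 1/20) = 1/20.

1/20


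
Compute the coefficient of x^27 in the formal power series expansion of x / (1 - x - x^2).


Let f(x) = sum_{k>=0} a_k x^k. Multiplying f(x) * (1 - x - x^2) = x and matching coefficients gives a_0 = 0, a_1 = 1, and a_k = a_{k-1} + a_{k-2} for k >= 2. These are the Fibonacci numbers F_k.
Iterating from F_0 = 0, F_1 = 1:
F_0=0, F_1=1, F_2=1, F_3=2, F_4=3, F_5=5, F_6=8, F_7=13, F_8=21, F_9=34, ...
F_27 = 196418.

196418


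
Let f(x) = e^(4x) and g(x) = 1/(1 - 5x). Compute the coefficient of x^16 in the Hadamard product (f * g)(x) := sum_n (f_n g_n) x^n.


Expanding: f_k = 4^k/k! (from e^(4x)) and g_k = 5^k (from 1/(1 - 5x)). So the Hadamard coefficient (f * g)_k = 4^k 5^k / k! = (20)^k / k!.
For k = 16: 20^16/16! = 655360000000000000000/20922789888000 = 160000000000000/5108103.

160000000000000/5108103


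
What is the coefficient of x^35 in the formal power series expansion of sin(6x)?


The Maclaurin series is sin(t) = sum_{k>=0} (-1)^k t^(2k+1) / (2k+1)!, so substituting t = 6x, only odd powers of x are nonzero, with coefficient of x^(2k+1) equal to (-1)^k 6^(2k+1) / (2k+1)!.
Write 35 = 2*17 + 1, giving the coefficient (-1)^17 * 6^35 / 35! = -1719070799748422591028658176/10333147966386144929666651337523200000000 = -27894275208/167669460258147894921875.

-27894275208/167669460258147894921875


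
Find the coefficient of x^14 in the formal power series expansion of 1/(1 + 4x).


Write 1/(1 + c x) = 1/(1 - (-c) x) and apply the geometric-series identity
1/(1 - y) = sum_{k>=0} y^k to get 1/(1 + c x) = sum_{k>=0} (-c)^k x^k.
So the coefficient of x^k is (-c)^k = (-1)^k * c^k.
Here c = 4 and k = 14:
(-4)^14 = 1 * 268435456 = 268435456

268435456


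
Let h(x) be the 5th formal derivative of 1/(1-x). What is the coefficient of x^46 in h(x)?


Differentiating 5 times: d^5/dx^5 [1/(1-x)] = 5!/(1-x)^6.
The expansion 1/(1-x)^6 = sum_{k>=0} C(k+5, 5) x^k, so the coefficient of x^n in 5!/(1-x)^6 is 5! * C(n+5, 5).
For n = 46: 120 * C(51, 5) = 120 * 2349060 = 281887200

281887200


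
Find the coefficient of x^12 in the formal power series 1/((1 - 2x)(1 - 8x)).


By partial fractions or Cauchy convolution:
The coefficient equals sum_{k=0}^{12} 2^k * 8^(12-k).
= 91625967616

91625967616


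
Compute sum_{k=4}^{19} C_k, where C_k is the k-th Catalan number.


C_4 through C_19: 14, 42, 132, 429, 1430, 4862, 16796, 58786, 208012, 742900, 2674440, 9694845, 35357670, 129644790, 477638700, 1767263190
Sum = 14 + 42 + 132 + 429 + 1430 + 4862 + 16796 + 58786 + 208012 + 742900 + 2674440 + 9694845 + 35357670 + 129644790 + 477638700 + 1767263190
= 2423307038

2423307038


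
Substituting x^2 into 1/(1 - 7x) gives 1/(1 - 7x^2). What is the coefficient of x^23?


Since 1/(1 - 7x^2) only has even powers of x,
the coefficient of x^23 (odd) is 0.

0


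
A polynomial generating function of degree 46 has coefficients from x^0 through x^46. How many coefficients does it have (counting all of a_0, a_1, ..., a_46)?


A polynomial of degree 46 takes the form a_0 + a_1 x + ... + a_46 x^46.
The number of coefficients is 46 + 1 = 47.

47


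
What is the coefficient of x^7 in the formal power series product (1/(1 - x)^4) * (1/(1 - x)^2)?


Combine the factors: (1/(1 - x)^4) * (1/(1 - x)^2) = 1/(1 - x)^6.
Then use 1/(1 - x)^r = sum_{k>=0} C(k + r - 1, r - 1) x^k with r = 6 and k = 7:
C(12, 5) = 792.

792


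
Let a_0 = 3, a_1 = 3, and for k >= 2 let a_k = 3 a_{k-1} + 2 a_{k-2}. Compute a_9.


Iterating the recurrence forward:
a_0 = 3
a_1 = 3
a_2 = 3*3 + 2*3 = 15
a_3 = 3*15 + 2*3 = 51
a_4 = 3*51 + 2*15 = 183
a_5 = 3*183 + 2*51 = 651
a_6 = 3*651 + 2*183 = 2319
a_7 = 3*2319 + 2*651 = 8259
a_8 = 3*8259 + 2*2319 = 29415
a_9 = 3*29415 + 2*8259 = 104763
So a_9 = 104763.

104763


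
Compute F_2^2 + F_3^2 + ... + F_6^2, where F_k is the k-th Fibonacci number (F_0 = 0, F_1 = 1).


There is a standard identity sum_{k=0}^{N} F_k^2 = F_N * F_{N+1} (proved inductively from the telescoping relation F_k^2 = F_k F_{k+1} - F_{k-1} F_k). Then
sum_{k=2}^{6} F_k^2 = F_6 F_7 - F_1 F_2.
Computing: F_6 = 8, F_7 = 13, F_1 = 1, F_2 = 1.
Sum = 8 * 13 - 1 * 1 = 103.

103


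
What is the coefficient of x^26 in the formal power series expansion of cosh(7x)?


The Maclaurin series is cosh(t) = sum_{m>=0} t^(2m) / (2m)!, so substituting t = 7x, only even powers of x are nonzero, with coefficient of x^(2m) equal to 7^(2m) / (2m)!.
For x^26 the coefficient is 7^26/26! = 9387480337647754305649/403291461126605635584000000 = 27368747340080916343/1175776854596517888000000.

27368747340080916343/1175776854596517888000000


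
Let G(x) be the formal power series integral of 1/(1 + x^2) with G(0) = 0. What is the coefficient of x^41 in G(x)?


1/(1 + x^2) = sum_{j>=0} (-1)^j x^(2j). Integrating termwise with G(0) = 0:
G(x) = sum_{j>=0} (-1)^j x^(2j+1) / (2j+1) = arctan(x).
Only odd powers are nonzero. For x^41 write 41 = 2*20 + 1, giving
(-1)^20 / 41 = 1/41 = 1/41.

1/41


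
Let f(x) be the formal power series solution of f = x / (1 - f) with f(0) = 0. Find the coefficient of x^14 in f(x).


Apply Lagrange inversion: f = x * phi(f) with phi(t) = 1/(1 - t), so
[x^n] f = (1/n) [t^(n-1)] phi(t)^n = (1/n) [t^(n-1)] (1 - t)^(-n) = (1/n) C(2n - 2, n - 1) = C_{n-1}.
For n = 14: C_13 = C(26, 13) / 14 = 10400600/14 = 742900 = 742900.

742900


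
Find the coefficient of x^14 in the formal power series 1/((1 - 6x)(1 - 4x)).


By partial fractions or Cauchy convolution:
The coefficient equals sum_{k=0}^{14} 6^k * 4^(14-k).
= 234555621376

234555621376


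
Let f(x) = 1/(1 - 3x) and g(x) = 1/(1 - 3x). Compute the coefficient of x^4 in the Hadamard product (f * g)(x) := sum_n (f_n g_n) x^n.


f has coefficients f_k = 3^k and g has coefficients g_k = 3^k, so the Hadamard product has coefficient (f*g)_k = 3^k * 3^k = 9^k.
For k = 4: 9^4 = 6561.

6561


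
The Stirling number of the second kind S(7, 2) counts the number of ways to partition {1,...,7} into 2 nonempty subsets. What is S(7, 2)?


Using the explicit formula S(n,k) = (1/k!) sum_{j=0}^{k} (-1)^(k-j) C(k,j) j^n:
S(7, 2) = 63
Equivalently, S(n,k) is n! times the coefficient of x^n in the EGF (e^x - 1)^k / k!.

63


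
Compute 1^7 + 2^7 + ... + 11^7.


This power sum has a closed form given by Faulhaber's formula
sum_{k=1}^{m} k^p = (1 / (p + 1)) * sum_{j=0}^{p} C(p + 1, j) B_j m^(p + 1 - j),
but for small m direct computation is fastest:
1 + 128 + 2187 + 16384 + 78125 + 279936 + 823543 + 2097152 + 4782969 + 10000000 + 19487171 = 37567596.

37567596


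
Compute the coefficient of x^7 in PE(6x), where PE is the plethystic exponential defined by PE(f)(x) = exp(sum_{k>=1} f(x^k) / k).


With f(x) = 6x, the exponent is sum_{k>=1} 6 x^k / k = 6 * (-ln(1 - x)). Exponentiating:
PE(6x) = exp(-6 ln(1 - x)) = 1/(1 - x)^6.
By the negative binomial expansion, [x^n] 1/(1 - x)^6 = C(n + 5, 5).
For n = 7: C(12, 5) = 792.

792


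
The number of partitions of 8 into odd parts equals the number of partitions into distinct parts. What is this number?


Computing partitions of 8 into odd parts (1, 3, 5, ...):
Using the generating function prod_{k>=0} 1/(1-x^(2k+1)),
the count is 6

6


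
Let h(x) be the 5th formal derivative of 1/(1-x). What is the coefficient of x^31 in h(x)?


Differentiating 5 times: d^5/dx^5 [1/(1-x)] = 5!/(1-x)^6.
The expansion 1/(1-x)^6 = sum_{k>=0} C(k+5, 5) x^k, so the coefficient of x^n in 5!/(1-x)^6 is 5! * C(n+5, 5).
For n = 31: 120 * C(36, 5) = 120 * 376992 = 45239040

45239040


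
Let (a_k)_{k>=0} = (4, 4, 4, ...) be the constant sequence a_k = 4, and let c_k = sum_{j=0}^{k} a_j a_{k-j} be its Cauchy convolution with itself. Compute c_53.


Since a_j = 4 for all j >= 0, the convolution sum becomes
c_k = sum_{j=0}^{k} 4 * 4 = 16 * (k + 1).
Equivalently, the generating function of (a_k) is 4/(1 - x) and its square is 16/(1 - x)^2 = sum_{k>=0} 16(k + 1) x^k.
For k = 53: 16 * 54 = 864.

864


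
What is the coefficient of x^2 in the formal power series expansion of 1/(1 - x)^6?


The expansion 1/(1 - x)^r = sum_{k>=0} C(k + r - 1, r - 1) x^k follows from the multiset / negative-binomial theorem (or from repeated differentiation of the geometric series).
For r = 6 and k = 2:
C(7, 5) = 5040 / (120 * 2) = 21.

21


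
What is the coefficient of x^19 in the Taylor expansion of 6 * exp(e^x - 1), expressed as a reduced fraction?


exp(e^x - 1) = sum_{k>=0} Bell_k x^k / k!, where Bell_k is the k-th Bell number.
So the coefficient of x^19 is 6 * Bell_19 / 19!.
Computing: Bell_19 = 5832742205057 and 19! = 121645100408832000, giving
6 * 5832742205057/121645100408832000 = 5832742205057/20274183401472000.

5832742205057/20274183401472000


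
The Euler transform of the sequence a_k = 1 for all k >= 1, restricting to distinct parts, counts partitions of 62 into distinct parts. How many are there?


Partitions of 62 into distinct parts can be computed via generating function.
Product (1+x)(1+x^2)(1+x^3)...
The coefficient of x^62 = 13394

13394


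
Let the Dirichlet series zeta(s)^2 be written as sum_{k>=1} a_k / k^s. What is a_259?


The Dirichlet convolution of the constant function 1 with itself gives (1 * 1)(k) = sum_{d | k} 1 = d(k), the number of positive divisors of k.
Since zeta(s) = sum_{k>=1} 1/k^s, we have zeta(s)^2 = sum_{k>=1} d(k)/k^s, so a_k = d(k).
For k = 259: the divisors are 1, 7, 37, 259.
Count = 4.

4


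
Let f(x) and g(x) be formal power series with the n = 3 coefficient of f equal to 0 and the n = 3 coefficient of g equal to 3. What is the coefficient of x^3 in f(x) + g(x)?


Addition of formal power series is termwise.
The coefficient of x^3 in f + g = 0 + 3
= 3

3


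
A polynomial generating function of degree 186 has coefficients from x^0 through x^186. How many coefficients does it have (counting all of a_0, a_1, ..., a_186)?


A polynomial of degree 186 takes the form a_0 + a_1 x + ... + a_186 x^186.
The number of coefficients is 186 + 1 = 187.

187


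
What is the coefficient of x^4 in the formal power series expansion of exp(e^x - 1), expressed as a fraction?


exp(e^x - 1) is the exponential generating function for the Bell numbers Bell_k: exp(e^x - 1) = sum_{k>=0} Bell_k x^k / k!.
So the coefficient of x^4 in exp(e^x - 1) is Bell_4 / 4!.
Computing: Bell_4 = 15 and 4! = 24, giving
15/24 = 5/8.

5/8


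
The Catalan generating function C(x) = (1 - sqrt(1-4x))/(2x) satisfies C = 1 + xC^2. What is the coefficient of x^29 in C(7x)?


Substituting x -> 7x scales the n-th coefficient by 7^n, so [x^29] C(7x) = 7^29 * C_29.
C_29 = C(2*29, 29)/(30) = 30067266499541040/30 = 1002242216651368.
So 7^29 * 1002242216651368 = 3219905755813179726837607 * 1002242216651368 = 3227125482114699703784517164127870396376.

3227125482114699703784517164127870396376


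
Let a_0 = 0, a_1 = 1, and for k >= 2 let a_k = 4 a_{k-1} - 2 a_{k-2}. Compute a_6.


Iterating the recurrence forward:
a_0 = 0
a_1 = 1
a_2 = 4*1 - 2*0 = 4
a_3 = 4*4 - 2*1 = 14
a_4 = 4*14 - 2*4 = 48
a_5 = 4*48 - 2*14 = 164
a_6 = 4*164 - 2*48 = 560
So a_6 = 560.

560


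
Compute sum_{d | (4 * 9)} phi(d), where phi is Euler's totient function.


First, 4 * 9 = 36. One classical identity is sum_{d | n} phi(d) = n (each k in [1, n] has a unique gcd with n, and among the k's with gcd(k, n) = n/d there are phi(d) of them). So the sum equals 36. We also verify directly:
Divisors of 36: 1, 2, 3, 4, 6, 9, 12, 18, 36.
phi values: 1, 1, 2, 2, 2, 6, 4, 6, 12.
Sum = 36.

36


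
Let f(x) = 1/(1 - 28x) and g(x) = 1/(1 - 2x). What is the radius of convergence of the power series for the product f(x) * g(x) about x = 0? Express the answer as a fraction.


The radius of 1/(1 - 28x) is 1/28 (nearest singularity at x = 1/28), and the radius of 1/(1 - 2x) is 1/2.
The product f(x)*g(x) = 1/((1 - 28x)(1 - 2x)) has singularities at both 1/28 and 1/2, so its radius of convergence is the distance to the nearest one:
min(1/28, 1/2) = 1/28.

1/28


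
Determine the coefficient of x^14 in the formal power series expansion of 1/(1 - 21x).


The geometric series identity gives 1/(1 - c x) = sum_{k>=0} c^k x^k, so the coefficient of x^k is c^k.
Here c = 21 and k = 14.
Computing: 21^14 = 3243919932521508681

3243919932521508681


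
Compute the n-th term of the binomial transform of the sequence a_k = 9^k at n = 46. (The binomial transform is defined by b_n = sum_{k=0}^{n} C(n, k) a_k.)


With a_k = 9^k, b_n = sum_{k=0}^{n} C(n, k) 9^k = (1 + 9)^n by the binomial theorem.
For n = 46: (1 + 9)^46 = 10^46 = 10000000000000000000000000000000000000000000000.

10000000000000000000000000000000000000000000000


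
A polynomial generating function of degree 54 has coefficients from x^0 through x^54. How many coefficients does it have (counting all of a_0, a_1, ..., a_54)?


A polynomial of degree 54 takes the form a_0 + a_1 x + ... + a_54 x^54.
The number of coefficients is 54 + 1 = 55.

55


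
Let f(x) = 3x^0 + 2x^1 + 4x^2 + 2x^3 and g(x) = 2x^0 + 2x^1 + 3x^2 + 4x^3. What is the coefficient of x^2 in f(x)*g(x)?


Cauchy product at x^2:
3*3 + 2*2 + 4*2
= 21

21


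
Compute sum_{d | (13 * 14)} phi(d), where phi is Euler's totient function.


First, 13 * 14 = 182. One classical identity is sum_{d | n} phi(d) = n (each k in [1, n] has a unique gcd with n, and among the k's with gcd(k, n) = n/d there are phi(d) of them). So the sum equals 182. We also verify directly:
Divisors of 182: 1, 2, 7, 13, 14, 26, 91, 182.
phi values: 1, 1, 6, 12, 6, 12, 72, 72.
Sum = 182.

182


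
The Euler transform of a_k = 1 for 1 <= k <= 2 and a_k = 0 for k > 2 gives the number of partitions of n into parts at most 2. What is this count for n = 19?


Partitions of 19 into parts at most 2:
Using generating function (1-x)^(-1)(1-x^2)^(-1),
the coefficient of x^19 = 10

10


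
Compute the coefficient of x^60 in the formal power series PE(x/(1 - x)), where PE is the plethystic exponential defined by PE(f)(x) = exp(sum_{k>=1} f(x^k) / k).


For f(x) = x/(1 - x) we have
sum_{k>=1} f(x^k) / k = sum_{k>=1} (1/k) * x^k / (1 - x^k) = sum_{k, m >= 1} x^(k m) / k,
which after exponentiating simplifies to
PE(x/(1 - x)) = prod_{k>=1} 1 / (1 - x^k).
This is the generating function for the partition function p(n), so the coefficient of x^60 is p(60).
Computing p(60) by dynamic programming over parts 1, 2, ..., 60: p(60) = 966467.

966467


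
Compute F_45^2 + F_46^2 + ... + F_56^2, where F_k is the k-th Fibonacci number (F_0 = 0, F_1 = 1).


There is a standard identity sum_{k=0}^{N} F_k^2 = F_N * F_{N+1} (proved inductively from the telescoping relation F_k^2 = F_k F_{k+1} - F_{k-1} F_k). Then
sum_{k=45}^{56} F_k^2 = F_56 F_57 - F_44 F_45.
Computing: F_56 = 225851433717, F_57 = 365435296162, F_44 = 701408733, F_45 = 1134903170.
Sum = 225851433717 * 365435296162 - 701408733 * 1134903170 = 82533289537989660110544.

82533289537989660110544


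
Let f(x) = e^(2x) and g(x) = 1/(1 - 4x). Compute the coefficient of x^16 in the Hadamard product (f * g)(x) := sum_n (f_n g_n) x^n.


Expanding: f_k = 2^k/k! (from e^(2x)) and g_k = 4^k (from 1/(1 - 4x)). So the Hadamard coefficient (f * g)_k = 2^k 4^k / k! = (8)^k / k!.
For k = 16: 8^16/16! = 281474976710656/20922789888000 = 8589934592/638512875.

8589934592/638512875


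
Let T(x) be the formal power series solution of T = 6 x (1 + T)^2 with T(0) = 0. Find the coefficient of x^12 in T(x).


Apply the Lagrange inversion formula: if T = 6 x * phi(T) with phi(t) = (1 + t)^2, then [x^n] T = 6^n * (1/n) [t^(n-1)] phi(t)^n = 6^n * (1/n) [t^(n-1)] (1 + t)^(2n) = 6^n * (1/n) C(2n, n-1).
Using the identity C(2n, n-1) = C(2n, n) * n / (n+1), the unscaled factor equals C(2n, n) / (n+1) = C_n, the n-th Catalan number.
For n = 12: C_12 = C(24, 12) / 13 = 2704156/13 = 208012.
With the 6^12 = 2176782336 factor, the coefficient is 2176782336 * 208012 = 452796847276032.

452796847276032


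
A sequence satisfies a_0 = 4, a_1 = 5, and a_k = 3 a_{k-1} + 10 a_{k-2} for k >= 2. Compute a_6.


The characteristic equation is t^2 - 3 t - 10 = 0, with roots r_1 = 5 and r_2 = -2 (so c_1 = r_1 + r_2, c_2 = -r_1 r_2 as required).
One can use the closed form a_n = A r_1^n + B r_2^n, but direct iteration is more reliable:
a_0 = 4, a_1 = 5, a_2 = 55, a_3 = 215, a_4 = 1195, a_5 = 5735, a_6 = 29155.
So a_6 = 29155.

29155


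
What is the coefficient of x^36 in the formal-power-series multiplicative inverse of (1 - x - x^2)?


Let the inverse be f(x) = sum_{k>=0} a_k x^k. From f(x) * (1 - x - x^2) = 1 and matching coefficients:
 x^0: a_0 = 1.
 x^1: a_1 - a_0 = 0, so a_1 = 1.
 x^k (k >= 2): a_k - a_{k-1} - a_{k-2} = 0, i.e. a_k = a_{k-1} + a_{k-2}.
This is the Fibonacci-type recurrence shifted so that a_0 = a_1 = 1.
Iterating: a_0=1, a_1=1, a_2=2, a_3=3, a_4=5, a_5=8, a_6=13, a_7=21, a_8=34, a_9=55, ...
a_36 = 24157817.

24157817


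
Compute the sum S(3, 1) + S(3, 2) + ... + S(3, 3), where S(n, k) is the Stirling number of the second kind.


By definition, S(n, k) counts partitions of an n-set into exactly k nonempty blocks.
Computing row n = 3 for k = 1..3:
S(3, k): 1, 3, 1
Sum = 5. (This equals Bell_3 since the sum runs over all k.)

5


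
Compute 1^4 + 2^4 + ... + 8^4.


This power sum has a closed form given by Faulhaber's formula
sum_{k=1}^{m} k^p = (1 / (p + 1)) * sum_{j=0}^{p} C(p + 1, j) B_j m^(p + 1 - j),
but for small m direct computation is fastest:
1 + 16 + 81 + 256 + 625 + 1296 + 2401 + 4096 = 8772.

8772


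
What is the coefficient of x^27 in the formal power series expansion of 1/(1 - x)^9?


The negative binomial / multiset identity is
1/(1 - x)^r = sum_{k>=0} C(k + r - 1, r - 1) x^k.
Here r = 9 and k = 27, so the coefficient is
C(27 + 8, 8) = C(35, 8)
= 23535820

23535820


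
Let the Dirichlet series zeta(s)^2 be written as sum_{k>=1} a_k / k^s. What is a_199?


The Dirichlet convolution of the constant function 1 with itself gives (1 * 1)(k) = sum_{d | k} 1 = d(k), the number of positive divisors of k.
Since zeta(s) = sum_{k>=1} 1/k^s, we have zeta(s)^2 = sum_{k>=1} d(k)/k^s, so a_k = d(k).
For k = 199: the divisors are 1, 199.
Count = 2.

2


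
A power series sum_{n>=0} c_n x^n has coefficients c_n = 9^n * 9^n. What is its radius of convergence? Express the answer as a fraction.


By the root test (Cauchy-Hadamard), the radius is R = 1 / limsup_n |c_n|^(1/n).
Here |c_n|^(1/n) = (9^n * 9^n)^(1/n) = 9 * 9 = 81 for all n.
So R = 1/81 = 1/81.

1/81


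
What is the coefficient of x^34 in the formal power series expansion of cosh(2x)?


The Maclaurin series is cosh(t) = sum_{m>=0} t^(2m) / (2m)!, so substituting t = 2x, only even powers of x are nonzero, with coefficient of x^(2m) equal to 2^(2m) / (2m)!.
For x^34 the coefficient is 2^34/34! = 17179869184/295232799039604140847618609643520000000 = 4/68739242628124575327993046875.

4/68739242628124575327993046875


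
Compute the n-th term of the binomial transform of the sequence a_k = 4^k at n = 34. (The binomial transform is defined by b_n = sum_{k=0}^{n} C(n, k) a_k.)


With a_k = 4^k, b_n = sum_{k=0}^{n} C(n, k) 4^k = (1 + 4)^n by the binomial theorem.
For n = 34: (1 + 4)^34 = 5^34 = 582076609134674072265625.

582076609134674072265625


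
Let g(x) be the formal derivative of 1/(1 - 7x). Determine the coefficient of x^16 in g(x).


Differentiate termwise: d/dx sum_{k>=0} 7^k x^k = sum_{k>=1} k 7^k x^(k-1) = sum_{j>=0} (j+1) 7^(j+1) x^j.
Equivalently, d/dx [1/(1 - 7x)] = 7/(1 - 7x)^2.
For j = 16: 17 * 7^17 = 17 * 232630513987207 = 3954718737782519.

3954718737782519


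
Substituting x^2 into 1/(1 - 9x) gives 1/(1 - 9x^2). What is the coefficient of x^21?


Since 1/(1 - 9x^2) only has even powers of x,
the coefficient of x^21 (odd) is 0.

0


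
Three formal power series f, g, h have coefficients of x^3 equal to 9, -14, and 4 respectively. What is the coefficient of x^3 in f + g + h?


Series addition is componentwise:
9 + -14 + 4
= -1

-1


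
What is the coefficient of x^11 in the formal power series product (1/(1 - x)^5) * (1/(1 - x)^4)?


Combine the factors: (1/(1 - x)^5) * (1/(1 - x)^4) = 1/(1 - x)^9.
Then use 1/(1 - x)^r = sum_{k>=0} C(k + r - 1, r - 1) x^k with r = 9 and k = 11:
C(19, 8) = 75582.

75582


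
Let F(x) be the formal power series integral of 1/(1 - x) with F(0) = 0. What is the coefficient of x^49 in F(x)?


1/(1 - x) = sum_{k>=0} x^k. Integrating termwise and using F(0) = 0 gives
F(x) = sum_{k>=0} x^(k+1) / (k+1) = sum_{m>=1} x^m / m = -ln(1 - x).
So the coefficient of x^49 is 1/49 = 1/49.

1/49


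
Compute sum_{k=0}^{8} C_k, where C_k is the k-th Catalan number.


C_0 through C_8: 1, 1, 2, 5, 14, 42, 132, 429, 1430
Sum = 1 + 1 + 2 + 5 + 14 + 42 + 132 + 429 + 1430
= 2056

2056


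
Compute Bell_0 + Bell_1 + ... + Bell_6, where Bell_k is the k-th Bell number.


Recall Bell_k counts set partitions of a k-set (with Bell_0 = 1 by convention).
Bell_0 through Bell_6: 1, 1, 2, 5, 15, 52, 203
Sum = 1 + 1 + 2 + 5 + 15 + 52 + 203 = 279.

279


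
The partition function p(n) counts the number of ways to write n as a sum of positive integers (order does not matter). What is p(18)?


Using the generating function prod_{k>=1} 1/(1-x^k), we compute p(18).
By dynamic programming over parts 1 through 18:
p(18) = 385

385


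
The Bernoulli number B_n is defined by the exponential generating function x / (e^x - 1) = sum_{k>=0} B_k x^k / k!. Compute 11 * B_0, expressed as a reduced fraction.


Bernoulli numbers can also be computed recursively via B_0 = 1 and sum_{j=0}^{m} C(m+1, j) B_j = 0 for m >= 1. Odd-index Bernoulli numbers vanish for k >= 3.
Computing B_0 = 1, so 11 * B_0 = 11 * 1 = 11.

11


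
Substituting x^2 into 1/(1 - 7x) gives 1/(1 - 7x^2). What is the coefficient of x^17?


Since 1/(1 - 7x^2) only has even powers of x,
the coefficient of x^17 (odd) is 0.

0


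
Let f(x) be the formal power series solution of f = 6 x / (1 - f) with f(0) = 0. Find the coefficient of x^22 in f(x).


Apply Lagrange inversion: f = 6 x * phi(f) with phi(t) = 1/(1 - t), so
[x^n] f = 6^n * (1/n) [t^(n-1)] phi(t)^n = 6^n * (1/n) [t^(n-1)] (1 - t)^(-n) = 6^n * (1/n) C(2n - 2, n - 1) = 6^n * C_{n-1}.
For n = 22: C_21 = C(42, 21) / 22 = 538257874440/22 = 24466267020.
With the 6^22 = 131621703842267136 factor, the coefficient is 131621703842267136 * 24466267020 = 3220291751832267711546654720.

3220291751832267711546654720


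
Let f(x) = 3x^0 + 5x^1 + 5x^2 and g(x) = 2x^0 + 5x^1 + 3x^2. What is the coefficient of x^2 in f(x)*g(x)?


Cauchy product at x^2:
3*3 + 5*5 + 5*2
= 44

44


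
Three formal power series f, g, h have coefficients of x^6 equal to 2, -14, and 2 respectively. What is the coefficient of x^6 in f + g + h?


Series addition is componentwise:
2 + -14 + 2
= -10

-10


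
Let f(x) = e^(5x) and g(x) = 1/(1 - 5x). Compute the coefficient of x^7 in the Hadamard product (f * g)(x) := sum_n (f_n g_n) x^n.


Expanding: f_k = 5^k/k! (from e^(5x)) and g_k = 5^k (from 1/(1 - 5x)). So the Hadamard coefficient (f * g)_k = 5^k 5^k / k! = (25)^k / k!.
For k = 7: 25^7/7! = 6103515625/5040 = 1220703125/1008.

1220703125/1008


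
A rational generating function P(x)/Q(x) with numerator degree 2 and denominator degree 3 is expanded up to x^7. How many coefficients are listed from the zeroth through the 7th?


Expanding up to x^7 gives the coefficients for x^0, x^1, ..., x^7.
That is 7 + 1 = 8 coefficients in total.

8


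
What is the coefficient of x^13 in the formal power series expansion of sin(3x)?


The Maclaurin series is sin(t) = sum_{k>=0} (-1)^k t^(2k+1) / (2k+1)!, so substituting t = 3x, only odd powers of x are nonzero, with coefficient of x^(2k+1) equal to (-1)^k 3^(2k+1) / (2k+1)!.
Write 13 = 2*6 + 1, giving the coefficient (-1)^6 * 3^13 / 13! = 1594323/6227020800 = 6561/25625600.

6561/25625600


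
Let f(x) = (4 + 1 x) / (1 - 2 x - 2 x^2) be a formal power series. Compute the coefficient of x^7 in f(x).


Write f(x) = sum_{k>=0} a_k x^k. Multiplying both sides by 1 - 2 x - 2 x^2 gives
(1 - 2 x - 2 x^2) sum_{k>=0} a_k x^k = 4 + 1 x.
Matching coefficients:
 x^0: a_0 = 4
 x^1: a_1 - 2 a_0 = 1  =>  a_1 = 2*4 + 1 = 9
 x^k (k >= 2): a_k = 2 a_{k-1} + 2 a_{k-2}.
Iterating: a_2 = 26, a_3 = 70, a_4 = 192, a_5 = 524, a_6 = 1432, a_7 = 3912.
So the coefficient of x^7 is 3912.

3912


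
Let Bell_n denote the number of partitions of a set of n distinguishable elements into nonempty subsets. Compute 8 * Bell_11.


Bell_11 can be computed from the Bell triangle or from Dobinski's identity Bell_n = (1/e) * sum_{k>=0} k^n / k!.
Computing Bell_11 = 678570.
Then 8 * 678570 = 5428560.

5428560


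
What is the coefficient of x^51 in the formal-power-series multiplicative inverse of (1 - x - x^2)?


Let the inverse be f(x) = sum_{k>=0} a_k x^k. From f(x) * (1 - x - x^2) = 1 and matching coefficients:
 x^0: a_0 = 1.
 x^1: a_1 - a_0 = 0, so a_1 = 1.
 x^k (k >= 2): a_k - a_{k-1} - a_{k-2} = 0, i.e. a_k = a_{k-1} + a_{k-2}.
This is the Fibonacci-type recurrence shifted so that a_0 = a_1 = 1.
Iterating: a_0=1, a_1=1, a_2=2, a_3=3, a_4=5, a_5=8, a_6=13, a_7=21, a_8=34, a_9=55, ...
a_51 = 32951280099.

32951280099


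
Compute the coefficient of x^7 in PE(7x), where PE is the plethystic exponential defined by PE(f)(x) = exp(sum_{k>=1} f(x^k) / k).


With f(x) = 7x, the exponent is sum_{k>=1} 7 x^k / k = 7 * (-ln(1 - x)). Exponentiating:
PE(7x) = exp(-7 ln(1 - x)) = 1/(1 - x)^7.
By the negative binomial expansion, [x^n] 1/(1 - x)^7 = C(n + 6, 6).
For n = 7: C(13, 6) = 1716.

1716


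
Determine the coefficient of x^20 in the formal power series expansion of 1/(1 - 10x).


The geometric series identity gives 1/(1 - c x) = sum_{k>=0} c^k x^k, so the coefficient of x^k is c^k.
Here c = 10 and k = 20.
Computing: 10^20 = 100000000000000000000

100000000000000000000


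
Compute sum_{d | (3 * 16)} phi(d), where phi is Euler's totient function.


First, 3 * 16 = 48. One classical identity is sum_{d | n} phi(d) = n (each k in [1, n] has a unique gcd with n, and among the k's with gcd(k, n) = n/d there are phi(d) of them). So the sum equals 48. We also verify directly:
Divisors of 48: 1, 2, 3, 4, 6, 8, 12, 16, 24, 48.
phi values: 1, 1, 2, 2, 2, 4, 4, 8, 8, 16.
Sum = 48.

48
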